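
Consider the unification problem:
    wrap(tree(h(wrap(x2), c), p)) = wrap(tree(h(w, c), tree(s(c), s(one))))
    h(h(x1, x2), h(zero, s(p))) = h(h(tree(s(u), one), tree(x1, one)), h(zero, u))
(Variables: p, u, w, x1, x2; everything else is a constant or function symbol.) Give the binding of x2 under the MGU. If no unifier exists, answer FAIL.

Decompose wrap/1: tree(h(wrap(x2), c), p) = tree(h(w, c), tree(s(c), s(one))).
Decompose tree/2: h(wrap(x2), c) = h(w, c),  p = tree(s(c), s(one)).
Decompose h/2: wrap(x2) = w,  c = c.
Bind w := wrap(x2); no other remaining equation mentions w.
Delete trivial equation c = c.
Bind p := tree(s(c), s(one)); substituting into the remaining equation gives: h(h(x1, x2), h(zero, s(tree(s(c), s(one))))) = h(h(tree(s(u), one), tree(x1, one)), h(zero, u)).
Decompose h/2: h(x1, x2) = h(tree(s(u), one), tree(x1, one)),  h(zero, s(tree(s(c), s(one)))) = h(zero, u).
Decompose h/2: x1 = tree(s(u), one),  x2 = tree(x1, one).
Bind x1 := tree(s(u), one); substituting into the one remaining equation that mentions x1 gives: x2 = tree(tree(s(u), one), one).
Bind x2 := tree(tree(s(u), one), one); no other remaining equation mentions x2. Substituting into the earlier binding gives w := wrap(tree(tree(s(u), one), one)).
Decompose h/2: zero = zero,  s(tree(s(c), s(one))) = u.
Delete trivial equation zero = zero.
Bind u := s(tree(s(c), s(one))). Substituting into the earlier bindings gives w := wrap(tree(tree(s(s(tree(s(c), s(one)))), one), one)), x1 := tree(s(s(tree(s(c), s(one)))), one), x2 := tree(tree(s(s(tree(s(c), s(one)))), one), one).
MGU = { w -> wrap(tree(tree(s(s(tree(s(c), s(one)))), one), one)), p -> tree(s(c), s(one)), x1 -> tree(s(s(tree(s(c), s(one)))), one), x2 -> tree(tree(s(s(tree(s(c), s(one)))), one), one), u -> s(tree(s(c), s(one))) }, so x2 -> tree(tree(s(s(tree(s(c), s(one)))), one), one).

tree(tree(s(s(tree(s(c), s(one)))), one), one)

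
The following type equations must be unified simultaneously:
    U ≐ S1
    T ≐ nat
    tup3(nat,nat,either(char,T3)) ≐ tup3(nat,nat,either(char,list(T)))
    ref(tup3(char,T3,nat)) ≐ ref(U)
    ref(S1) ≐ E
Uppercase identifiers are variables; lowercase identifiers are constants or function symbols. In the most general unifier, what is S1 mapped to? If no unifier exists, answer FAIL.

Bind U := S1; substituting into the one remaining equation that mentions U gives: ref(tup3(char,T3,nat)) ≐ ref(S1).
Bind T := nat; substituting into the one remaining equation that mentions T gives: tup3(nat,nat,either(char,T3)) ≐ tup3(nat,nat,either(char,list(nat))).
Decompose tup3/3: nat ≐ nat,  nat ≐ nat,  either(char,T3) ≐ either(char,list(nat)).
Delete trivial equation nat ≐ nat.
Delete trivial equation nat ≐ nat.
Decompose either/2: char ≐ char,  T3 ≐ list(nat).
Delete trivial equation char ≐ char.
Bind T3 := list(nat); substituting into the one remaining equation that mentions T3 gives: ref(tup3(char,list(nat),nat)) ≐ ref(S1).
Decompose ref/1: tup3(char,list(nat),nat) ≐ S1.
Bind S1 := tup3(char,list(nat),nat); substituting into the remaining equation gives: ref(tup3(char,list(nat),nat)) ≐ E. Substituting into the earlier binding gives U := tup3(char,list(nat),nat).
Bind E := ref(tup3(char,list(nat),nat)).
MGU = { U ↦ tup3(char,list(nat),nat), T ↦ nat, T3 ↦ list(nat), S1 ↦ tup3(char,list(nat),nat), E ↦ ref(tup3(char,list(nat),nat)) }, so S1 ↦ tup3(char,list(nat),nat).

tup3(char,list(nat),nat)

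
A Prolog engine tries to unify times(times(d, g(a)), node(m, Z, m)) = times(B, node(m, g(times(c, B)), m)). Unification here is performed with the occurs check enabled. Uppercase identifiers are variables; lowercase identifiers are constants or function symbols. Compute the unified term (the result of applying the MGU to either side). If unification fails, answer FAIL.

times(times(d, g(a)), node(m, g(times(c, times(d, g(a)))), m))

Decompose times/2: times(d, g(a)) = B,  node(m, Z, m) = node(m, g(times(c, B)), m).
Bind B := times(d, g(a)); substituting into the remaining equation gives: node(m, Z, m) = node(m, g(times(c, times(d, g(a)))), m).
Decompose node/3: m = m,  Z = g(times(c, times(d, g(a)))),  m = m.
Delete trivial equation m = m.
Bind Z := g(times(c, times(d, g(a)))); no other remaining equation mentions Z.
Delete trivial equation m = m.
Applying the MGU to either side gives times(times(d, g(a)), node(m, g(times(c, times(d, g(a)))), m)).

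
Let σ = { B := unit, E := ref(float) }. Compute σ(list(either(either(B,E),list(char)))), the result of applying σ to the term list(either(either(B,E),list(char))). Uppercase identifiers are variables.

list(either(either(unit,ref(float)),list(char)))

Replace each occurrence of B with unit.
Replace each occurrence of E with ref(float).
Result: list(either(either(unit,ref(float)),list(char))).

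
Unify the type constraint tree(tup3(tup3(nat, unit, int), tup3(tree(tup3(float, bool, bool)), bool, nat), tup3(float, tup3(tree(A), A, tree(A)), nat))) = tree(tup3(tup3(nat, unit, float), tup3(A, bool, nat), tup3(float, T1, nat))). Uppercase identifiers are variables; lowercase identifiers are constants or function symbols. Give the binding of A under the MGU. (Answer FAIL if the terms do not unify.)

Decompose tree/1: tup3(tup3(nat, unit, int), tup3(tree(tup3(float, bool, bool)), bool, nat), tup3(float, tup3(tree(A), A, tree(A)), nat)) = tup3(tup3(nat, unit, float), tup3(A, bool, nat), tup3(float, T1, nat)).
Decompose tup3/3: tup3(nat, unit, int) = tup3(nat, unit, float),  tup3(tree(tup3(float, bool, bool)), bool, nat) = tup3(A, bool, nat),  tup3(float, tup3(tree(A), A, tree(A)), nat) = tup3(float, T1, nat).
Decompose tup3/3: nat = nat,  unit = unit,  int = float.
Delete trivial equation nat = nat.
Delete trivial equation unit = unit.
Clash: constants int and float differ; no unifier exists.

FAIL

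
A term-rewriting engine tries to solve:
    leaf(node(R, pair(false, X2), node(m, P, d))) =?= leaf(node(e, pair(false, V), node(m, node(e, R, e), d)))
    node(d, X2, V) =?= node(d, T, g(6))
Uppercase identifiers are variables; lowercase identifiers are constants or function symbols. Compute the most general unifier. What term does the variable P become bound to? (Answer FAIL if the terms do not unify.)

node(e, e, e)

Decompose leaf/1: node(R, pair(false, X2), node(m, P, d)) =?= node(e, pair(false, V), node(m, node(e, R, e), d)).
Decompose node/3: R =?= e,  pair(false, X2) =?= pair(false, V),  node(m, P, d) =?= node(m, node(e, R, e), d).
Bind R := e; substituting into the one remaining equation that mentions R gives: node(m, P, d) =?= node(m, node(e, e, e), d).
Decompose pair/2: false =?= false,  X2 =?= V.
Delete trivial equation false =?= false.
Bind X2 := V; substituting into the one remaining equation that mentions X2 gives: node(d, V, V) =?= node(d, T, g(6)).
Decompose node/3: m =?= m,  P =?= node(e, e, e),  d =?= d.
Delete trivial equation m =?= m.
Bind P := node(e, e, e); no other remaining equation mentions P.
Delete trivial equation d =?= d.
Decompose node/3: d =?= d,  V =?= T,  V =?= g(6).
Delete trivial equation d =?= d.
Bind V := T; substituting into the remaining equation gives: T =?= g(6). Substituting into the earlier binding gives X2 := T.
Bind T := g(6). Substituting into the earlier bindings gives X2 := g(6), V := g(6).
MGU = { R ↦ e, X2 ↦ g(6), P ↦ node(e, e, e), V ↦ g(6), T ↦ g(6) }, so P ↦ node(e, e, e).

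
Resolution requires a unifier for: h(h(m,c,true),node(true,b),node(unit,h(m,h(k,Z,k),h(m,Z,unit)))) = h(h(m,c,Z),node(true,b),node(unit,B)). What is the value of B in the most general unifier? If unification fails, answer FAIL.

h(m,h(k,true,k),h(m,true,unit))

Decompose h/3: h(m,c,true) = h(m,c,Z),  node(true,b) = node(true,b),  node(unit,h(m,h(k,Z,k),h(m,Z,unit))) = node(unit,B).
Decompose h/3: m = m,  c = c,  true = Z.
Delete trivial equation m = m.
Delete trivial equation c = c.
Bind Z := true; substituting into the one remaining equation that mentions Z gives: node(unit,h(m,h(k,true,k),h(m,true,unit))) = node(unit,B).
Delete trivial equation node(true,b) = node(true,b).
Decompose node/2: unit = unit,  h(m,h(k,true,k),h(m,true,unit)) = B.
Delete trivial equation unit = unit.
Bind B := h(m,h(k,true,k),h(m,true,unit)).
MGU = { Z := true, B := h(m,h(k,true,k),h(m,true,unit)) }, so B := h(m,h(k,true,k),h(m,true,unit)).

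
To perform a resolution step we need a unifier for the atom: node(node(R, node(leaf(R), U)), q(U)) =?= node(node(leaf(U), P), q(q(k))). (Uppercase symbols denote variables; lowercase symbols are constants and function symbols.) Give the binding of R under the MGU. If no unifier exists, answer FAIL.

Decompose node/2: node(R, node(leaf(R), U)) =?= node(leaf(U), P),  q(U) =?= q(q(k)).
Decompose node/2: R =?= leaf(U),  node(leaf(R), U) =?= P.
Bind R := leaf(U); substituting into the one remaining equation that mentions R gives: node(leaf(leaf(U)), U) =?= P.
Bind P := node(leaf(leaf(U)), U); no other remaining equation mentions P.
Decompose q/1: U =?= q(k).
Bind U := q(k). Substituting into the earlier bindings gives R := leaf(q(k)), P := node(leaf(leaf(q(k))), q(k)).
MGU = { R -> leaf(q(k)), P -> node(leaf(leaf(q(k))), q(k)), U -> q(k) }, so R -> leaf(q(k)).

leaf(q(k))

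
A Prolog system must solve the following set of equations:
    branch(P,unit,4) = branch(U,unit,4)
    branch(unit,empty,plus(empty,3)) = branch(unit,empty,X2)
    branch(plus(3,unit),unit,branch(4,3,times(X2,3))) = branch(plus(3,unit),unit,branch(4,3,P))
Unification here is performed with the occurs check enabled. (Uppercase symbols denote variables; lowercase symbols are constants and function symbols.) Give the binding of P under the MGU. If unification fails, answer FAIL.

times(plus(empty,3),3)

Decompose branch/3: P = U,  unit = unit,  4 = 4.
Bind P := U; substituting into the one remaining equation that mentions P gives: branch(plus(3,unit),unit,branch(4,3,times(X2,3))) = branch(plus(3,unit),unit,branch(4,3,U)).
Delete trivial equation unit = unit.
Delete trivial equation 4 = 4.
Decompose branch/3: unit = unit,  empty = empty,  plus(empty,3) = X2.
Delete trivial equation unit = unit.
Delete trivial equation empty = empty.
Bind X2 := plus(empty,3); substituting into the remaining equation gives: branch(plus(3,unit),unit,branch(4,3,times(plus(empty,3),3))) = branch(plus(3,unit),unit,branch(4,3,U)).
Decompose branch/3: plus(3,unit) = plus(3,unit),  unit = unit,  branch(4,3,times(plus(empty,3),3)) = branch(4,3,U).
Delete trivial equation plus(3,unit) = plus(3,unit).
Delete trivial equation unit = unit.
Decompose branch/3: 4 = 4,  3 = 3,  times(plus(empty,3),3) = U.
Delete trivial equation 4 = 4.
Delete trivial equation 3 = 3.
Bind U := times(plus(empty,3),3). Substituting into the earlier binding gives P := times(plus(empty,3),3).
MGU = { P = times(plus(empty,3),3), X2 = plus(empty,3), U = times(plus(empty,3),3) }, so P = times(plus(empty,3),3).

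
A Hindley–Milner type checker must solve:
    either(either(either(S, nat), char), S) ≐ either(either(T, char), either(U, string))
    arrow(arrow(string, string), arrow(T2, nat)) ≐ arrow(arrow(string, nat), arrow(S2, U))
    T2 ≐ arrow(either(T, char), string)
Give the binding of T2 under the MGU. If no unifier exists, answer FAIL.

FAIL

Decompose either/2: either(either(S, nat), char) ≐ either(T, char),  S ≐ either(U, string).
Decompose either/2: either(S, nat) ≐ T,  char ≐ char.
Bind T := either(S, nat); substituting into the one remaining equation that mentions T gives: T2 ≐ arrow(either(either(S, nat), char), string).
Delete trivial equation char ≐ char.
Bind S := either(U, string); substituting into the one remaining equation that mentions S gives: T2 ≐ arrow(either(either(either(U, string), nat), char), string). Substituting into the earlier binding gives T := either(either(U, string), nat).
Decompose arrow/2: arrow(string, string) ≐ arrow(string, nat),  arrow(T2, nat) ≐ arrow(S2, U).
Decompose arrow/2: string ≐ string,  string ≐ nat.
Delete trivial equation string ≐ string.
Clash: constants string and nat differ; no unifier exists.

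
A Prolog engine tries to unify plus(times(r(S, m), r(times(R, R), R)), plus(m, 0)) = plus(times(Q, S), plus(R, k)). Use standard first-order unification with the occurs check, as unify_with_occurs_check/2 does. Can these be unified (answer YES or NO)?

Decompose plus/2: times(r(S, m), r(times(R, R), R)) = times(Q, S),  plus(m, 0) = plus(R, k).
Decompose times/2: r(S, m) = Q,  r(times(R, R), R) = S.
Bind Q := r(S, m); no other remaining equation mentions Q.
Bind S := r(times(R, R), R); no other remaining equation mentions S. Substituting into the earlier binding gives Q := r(r(times(R, R), R), m).
Decompose plus/2: m = R,  0 = k.
Bind R := m; no other remaining equation mentions R. Substituting into the earlier bindings gives Q := r(r(times(m, m), m), m), S := r(times(m, m), m).
Clash: constants 0 and k differ; no unifier exists.

NO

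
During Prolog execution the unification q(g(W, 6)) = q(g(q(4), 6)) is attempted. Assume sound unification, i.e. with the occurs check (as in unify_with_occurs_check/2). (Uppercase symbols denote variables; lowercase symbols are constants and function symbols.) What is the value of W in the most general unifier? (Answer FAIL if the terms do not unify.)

Decompose q/1: g(W, 6) = g(q(4), 6).
Decompose g/2: W = q(4),  6 = 6.
Bind W := q(4); no other remaining equation mentions W.
Delete trivial equation 6 = 6.
MGU = { W ↦ q(4) }, so W ↦ q(4).

q(4)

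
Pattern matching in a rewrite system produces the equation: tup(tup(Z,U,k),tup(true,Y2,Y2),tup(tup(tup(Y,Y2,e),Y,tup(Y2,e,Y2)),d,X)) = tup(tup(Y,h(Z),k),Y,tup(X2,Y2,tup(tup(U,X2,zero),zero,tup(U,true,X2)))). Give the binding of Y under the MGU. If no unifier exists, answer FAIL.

Decompose tup/3: tup(Z,U,k) = tup(Y,h(Z),k),  tup(true,Y2,Y2) = Y,  tup(tup(tup(Y,Y2,e),Y,tup(Y2,e,Y2)),d,X) = tup(X2,Y2,tup(tup(U,X2,zero),zero,tup(U,true,X2))).
Decompose tup/3: Z = Y,  U = h(Z),  k = k.
Bind Z := Y; substituting into the one remaining equation that mentions Z gives: U = h(Y).
Bind U := h(Y); substituting into the one remaining equation that mentions U gives: tup(tup(tup(Y,Y2,e),Y,tup(Y2,e,Y2)),d,X) = tup(X2,Y2,tup(tup(h(Y),X2,zero),zero,tup(h(Y),true,X2))).
Delete trivial equation k = k.
Bind Y := tup(true,Y2,Y2); substituting into the remaining equation gives: tup(tup(tup(tup(true,Y2,Y2),Y2,e),tup(true,Y2,Y2),tup(Y2,e,Y2)),d,X) = tup(X2,Y2,tup(tup(h(tup(true,Y2,Y2)),X2,zero),zero,tup(h(tup(true,Y2,Y2)),true,X2))). Substituting into the earlier bindings gives Z := tup(true,Y2,Y2), U := h(tup(true,Y2,Y2)).
Decompose tup/3: tup(tup(tup(true,Y2,Y2),Y2,e),tup(true,Y2,Y2),tup(Y2,e,Y2)) = X2,  d = Y2,  X = tup(tup(h(tup(true,Y2,Y2)),X2,zero),zero,tup(h(tup(true,Y2,Y2)),true,X2)).
Bind X2 := tup(tup(tup(true,Y2,Y2),Y2,e),tup(true,Y2,Y2),tup(Y2,e,Y2)); substituting into the one remaining equation that mentions X2 gives: X = tup(tup(h(tup(true,Y2,Y2)),tup(tup(tup(true,Y2,Y2),Y2,e),tup(true,Y2,Y2),tup(Y2,e,Y2)),zero),zero,tup(h(tup(true,Y2,Y2)),true,tup(tup(tup(true,Y2,Y2),Y2,e),tup(true,Y2,Y2),tup(Y2,e,Y2)))).
Bind Y2 := d; substituting into the remaining equation gives: X = tup(tup(h(tup(true,d,d)),tup(tup(tup(true,d,d),d,e),tup(true,d,d),tup(d,e,d)),zero),zero,tup(h(tup(true,d,d)),true,tup(tup(tup(true,d,d),d,e),tup(true,d,d),tup(d,e,d)))). Substituting into the earlier bindings gives Z := tup(true,d,d), U := h(tup(true,d,d)), Y := tup(true,d,d), X2 := tup(tup(tup(true,d,d),d,e),tup(true,d,d),tup(d,e,d)).
Bind X := tup(tup(h(tup(true,d,d)),tup(tup(tup(true,d,d),d,e),tup(true,d,d),tup(d,e,d)),zero),zero,tup(h(tup(true,d,d)),true,tup(tup(tup(true,d,d),d,e),tup(true,d,d),tup(d,e,d)))).
MGU = { Z := tup(true,d,d), U := h(tup(true,d,d)), Y := tup(true,d,d), X2 := tup(tup(tup(true,d,d),d,e),tup(true,d,d),tup(d,e,d)), Y2 := d, X := tup(tup(h(tup(true,d,d)),tup(tup(tup(true,d,d),d,e),tup(true,d,d),tup(d,e,d)),zero),zero,tup(h(tup(true,d,d)),true,tup(tup(tup(true,d,d),d,e),tup(true,d,d),tup(d,e,d)))) }, so Y := tup(true,d,d).

tup(true,d,d)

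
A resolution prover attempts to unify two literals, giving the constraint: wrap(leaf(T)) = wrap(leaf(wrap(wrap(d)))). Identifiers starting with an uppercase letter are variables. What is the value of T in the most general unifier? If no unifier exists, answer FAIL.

wrap(wrap(d))

Decompose wrap/1: leaf(T) = leaf(wrap(wrap(d))).
Decompose leaf/1: T = wrap(wrap(d)).
Bind T := wrap(wrap(d)).
MGU = { T ↦ wrap(wrap(d)) }, so T ↦ wrap(wrap(d)).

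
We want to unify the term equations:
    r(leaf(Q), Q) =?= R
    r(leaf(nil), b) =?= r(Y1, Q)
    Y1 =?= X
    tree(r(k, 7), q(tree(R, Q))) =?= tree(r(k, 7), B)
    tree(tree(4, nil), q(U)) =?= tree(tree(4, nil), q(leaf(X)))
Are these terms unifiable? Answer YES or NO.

YES

Bind R := r(leaf(Q), Q); substituting into the one remaining equation that mentions R gives: tree(r(k, 7), q(tree(r(leaf(Q), Q), Q))) =?= tree(r(k, 7), B).
Decompose r/2: leaf(nil) =?= Y1,  b =?= Q.
Bind Y1 := leaf(nil); substituting into the one remaining equation that mentions Y1 gives: leaf(nil) =?= X.
Bind Q := b; substituting into the one remaining equation that mentions Q gives: tree(r(k, 7), q(tree(r(leaf(b), b), b))) =?= tree(r(k, 7), B). Substituting into the earlier binding gives R := r(leaf(b), b).
Bind X := leaf(nil); substituting into the one remaining equation that mentions X gives: tree(tree(4, nil), q(U)) =?= tree(tree(4, nil), q(leaf(leaf(nil)))).
Decompose tree/2: r(k, 7) =?= r(k, 7),  q(tree(r(leaf(b), b), b)) =?= B.
Delete trivial equation r(k, 7) =?= r(k, 7).
Bind B := q(tree(r(leaf(b), b), b)); no other remaining equation mentions B.
Decompose tree/2: tree(4, nil) =?= tree(4, nil),  q(U) =?= q(leaf(leaf(nil))).
Delete trivial equation tree(4, nil) =?= tree(4, nil).
Decompose q/1: U =?= leaf(leaf(nil)).
Bind U := leaf(leaf(nil)).
No equations remain and no clash or occurs-check failure arose, so a unifier exists.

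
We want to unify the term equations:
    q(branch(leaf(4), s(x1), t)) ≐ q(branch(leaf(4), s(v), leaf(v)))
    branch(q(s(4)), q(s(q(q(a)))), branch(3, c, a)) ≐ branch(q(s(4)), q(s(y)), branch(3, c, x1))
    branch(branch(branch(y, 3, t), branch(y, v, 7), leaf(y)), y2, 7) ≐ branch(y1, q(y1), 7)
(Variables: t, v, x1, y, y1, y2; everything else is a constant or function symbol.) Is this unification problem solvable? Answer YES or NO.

Decompose q/1: branch(leaf(4), s(x1), t) ≐ branch(leaf(4), s(v), leaf(v)).
Decompose branch/3: leaf(4) ≐ leaf(4),  s(x1) ≐ s(v),  t ≐ leaf(v).
Delete trivial equation leaf(4) ≐ leaf(4).
Decompose s/1: x1 ≐ v.
Bind x1 := v; substituting into the one remaining equation that mentions x1 gives: branch(q(s(4)), q(s(q(q(a)))), branch(3, c, a)) ≐ branch(q(s(4)), q(s(y)), branch(3, c, v)).
Bind t := leaf(v); substituting into the one remaining equation that mentions t gives: branch(branch(branch(y, 3, leaf(v)), branch(y, v, 7), leaf(y)), y2, 7) ≐ branch(y1, q(y1), 7).
Decompose branch/3: q(s(4)) ≐ q(s(4)),  q(s(q(q(a)))) ≐ q(s(y)),  branch(3, c, a) ≐ branch(3, c, v).
Delete trivial equation q(s(4)) ≐ q(s(4)).
Decompose q/1: s(q(q(a))) ≐ s(y).
Decompose s/1: q(q(a)) ≐ y.
Bind y := q(q(a)); substituting into the one remaining equation that mentions y gives: branch(branch(branch(q(q(a)), 3, leaf(v)), branch(q(q(a)), v, 7), leaf(q(q(a)))), y2, 7) ≐ branch(y1, q(y1), 7).
Decompose branch/3: 3 ≐ 3,  c ≐ c,  a ≐ v.
Delete trivial equation 3 ≐ 3.
Delete trivial equation c ≐ c.
Bind v := a; substituting into the remaining equation gives: branch(branch(branch(q(q(a)), 3, leaf(a)), branch(q(q(a)), a, 7), leaf(q(q(a)))), y2, 7) ≐ branch(y1, q(y1), 7). Substituting into the earlier bindings gives x1 := a, t := leaf(a).
Decompose branch/3: branch(branch(q(q(a)), 3, leaf(a)), branch(q(q(a)), a, 7), leaf(q(q(a)))) ≐ y1,  y2 ≐ q(y1),  7 ≐ 7.
Bind y1 := branch(branch(q(q(a)), 3, leaf(a)), branch(q(q(a)), a, 7), leaf(q(q(a)))); substituting into the one remaining equation that mentions y1 gives: y2 ≐ q(branch(branch(q(q(a)), 3, leaf(a)), branch(q(q(a)), a, 7), leaf(q(q(a))))).
Bind y2 := q(branch(branch(q(q(a)), 3, leaf(a)), branch(q(q(a)), a, 7), leaf(q(q(a))))); no other remaining equation mentions y2.
Delete trivial equation 7 ≐ 7.
No equations remain and no clash or occurs-check failure arose, so a unifier exists.

YES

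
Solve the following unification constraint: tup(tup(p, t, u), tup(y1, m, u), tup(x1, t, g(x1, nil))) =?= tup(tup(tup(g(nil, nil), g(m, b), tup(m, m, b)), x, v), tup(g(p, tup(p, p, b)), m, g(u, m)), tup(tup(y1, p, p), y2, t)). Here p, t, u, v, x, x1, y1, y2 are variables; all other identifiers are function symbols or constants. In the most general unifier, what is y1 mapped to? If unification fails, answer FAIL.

FAIL

Decompose tup/3: tup(p, t, u) =?= tup(tup(g(nil, nil), g(m, b), tup(m, m, b)), x, v),  tup(y1, m, u) =?= tup(g(p, tup(p, p, b)), m, g(u, m)),  tup(x1, t, g(x1, nil)) =?= tup(tup(y1, p, p), y2, t).
Decompose tup/3: p =?= tup(g(nil, nil), g(m, b), tup(m, m, b)),  t =?= x,  u =?= v.
Bind p := tup(g(nil, nil), g(m, b), tup(m, m, b)); substituting into the 2 remaining equations that mention p gives: tup(y1, m, u) =?= tup(g(tup(g(nil, nil), g(m, b), tup(m, m, b)), tup(tup(g(nil, nil), g(m, b), tup(m, m, b)), tup(g(nil, nil), g(m, b), tup(m, m, b)), b)), m, g(u, m)),  tup(x1, t, g(x1, nil)) =?= tup(tup(y1, tup(g(nil, nil), g(m, b), tup(m, m, b)), tup(g(nil, nil), g(m, b), tup(m, m, b))), y2, t).
Bind t := x; substituting into the one remaining equation that mentions t gives: tup(x1, x, g(x1, nil)) =?= tup(tup(y1, tup(g(nil, nil), g(m, b), tup(m, m, b)), tup(g(nil, nil), g(m, b), tup(m, m, b))), y2, x).
Bind u := v; substituting into the one remaining equation that mentions u gives: tup(y1, m, v) =?= tup(g(tup(g(nil, nil), g(m, b), tup(m, m, b)), tup(tup(g(nil, nil), g(m, b), tup(m, m, b)), tup(g(nil, nil), g(m, b), tup(m, m, b)), b)), m, g(v, m)).
Decompose tup/3: y1 =?= g(tup(g(nil, nil), g(m, b), tup(m, m, b)), tup(tup(g(nil, nil), g(m, b), tup(m, m, b)), tup(g(nil, nil), g(m, b), tup(m, m, b)), b)),  m =?= m,  v =?= g(v, m).
Bind y1 := g(tup(g(nil, nil), g(m, b), tup(m, m, b)), tup(tup(g(nil, nil), g(m, b), tup(m, m, b)), tup(g(nil, nil), g(m, b), tup(m, m, b)), b)); substituting into the one remaining equation that mentions y1 gives: tup(x1, x, g(x1, nil)) =?= tup(tup(g(tup(g(nil, nil), g(m, b), tup(m, m, b)), tup(tup(g(nil, nil), g(m, b), tup(m, m, b)), tup(g(nil, nil), g(m, b), tup(m, m, b)), b)), tup(g(nil, nil), g(m, b), tup(m, m, b)), tup(g(nil, nil), g(m, b), tup(m, m, b))), y2, x).
Delete trivial equation m =?= m.
Occurs check fails: v occurs in g(v, m); the equation v =?= g(v, m) has no finite solution.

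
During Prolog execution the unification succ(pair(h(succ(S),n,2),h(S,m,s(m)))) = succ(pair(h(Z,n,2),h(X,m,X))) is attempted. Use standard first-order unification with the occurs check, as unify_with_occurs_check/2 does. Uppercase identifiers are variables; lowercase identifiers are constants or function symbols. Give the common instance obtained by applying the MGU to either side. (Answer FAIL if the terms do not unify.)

Decompose succ/1: pair(h(succ(S),n,2),h(S,m,s(m))) = pair(h(Z,n,2),h(X,m,X)).
Decompose pair/2: h(succ(S),n,2) = h(Z,n,2),  h(S,m,s(m)) = h(X,m,X).
Decompose h/3: succ(S) = Z,  n = n,  2 = 2.
Bind Z := succ(S); no other remaining equation mentions Z.
Delete trivial equation n = n.
Delete trivial equation 2 = 2.
Decompose h/3: S = X,  m = m,  s(m) = X.
Bind S := X; no other remaining equation mentions S. Substituting into the earlier binding gives Z := succ(X).
Delete trivial equation m = m.
Bind X := s(m). Substituting into the earlier bindings gives Z := succ(s(m)), S := s(m).
Applying the MGU to either side gives succ(pair(h(succ(s(m)),n,2),h(s(m),m,s(m)))).

succ(pair(h(succ(s(m)),n,2),h(s(m),m,s(m))))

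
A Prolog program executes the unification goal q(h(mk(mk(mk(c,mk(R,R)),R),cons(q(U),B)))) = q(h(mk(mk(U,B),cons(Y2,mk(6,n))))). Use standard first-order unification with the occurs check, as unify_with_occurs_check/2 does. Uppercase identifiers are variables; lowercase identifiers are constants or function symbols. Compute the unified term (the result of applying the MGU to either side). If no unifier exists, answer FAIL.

Decompose q/1: h(mk(mk(mk(c,mk(R,R)),R),cons(q(U),B))) = h(mk(mk(U,B),cons(Y2,mk(6,n)))).
Decompose h/1: mk(mk(mk(c,mk(R,R)),R),cons(q(U),B)) = mk(mk(U,B),cons(Y2,mk(6,n))).
Decompose mk/2: mk(mk(c,mk(R,R)),R) = mk(U,B),  cons(q(U),B) = cons(Y2,mk(6,n)).
Decompose mk/2: mk(c,mk(R,R)) = U,  R = B.
Bind U := mk(c,mk(R,R)); substituting into the one remaining equation that mentions U gives: cons(q(mk(c,mk(R,R))),B) = cons(Y2,mk(6,n)).
Bind R := B; substituting into the remaining equation gives: cons(q(mk(c,mk(B,B))),B) = cons(Y2,mk(6,n)). Substituting into the earlier binding gives U := mk(c,mk(B,B)).
Decompose cons/2: q(mk(c,mk(B,B))) = Y2,  B = mk(6,n).
Bind Y2 := q(mk(c,mk(B,B))); no other remaining equation mentions Y2.
Bind B := mk(6,n). Substituting into the earlier bindings gives U := mk(c,mk(mk(6,n),mk(6,n))), R := mk(6,n), Y2 := q(mk(c,mk(mk(6,n),mk(6,n)))).
Applying the MGU to either side gives q(h(mk(mk(mk(c,mk(mk(6,n),mk(6,n))),mk(6,n)),cons(q(mk(c,mk(mk(6,n),mk(6,n)))),mk(6,n))))).

q(h(mk(mk(mk(c,mk(mk(6,n),mk(6,n))),mk(6,n)),cons(q(mk(c,mk(mk(6,n),mk(6,n)))),mk(6,n)))))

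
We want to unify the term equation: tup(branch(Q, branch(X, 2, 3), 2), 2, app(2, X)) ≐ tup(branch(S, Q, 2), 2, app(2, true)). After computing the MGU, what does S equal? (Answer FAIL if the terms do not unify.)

Decompose tup/3: branch(Q, branch(X, 2, 3), 2) ≐ branch(S, Q, 2),  2 ≐ 2,  app(2, X) ≐ app(2, true).
Decompose branch/3: Q ≐ S,  branch(X, 2, 3) ≐ Q,  2 ≐ 2.
Bind Q := S; substituting into the one remaining equation that mentions Q gives: branch(X, 2, 3) ≐ S.
Bind S := branch(X, 2, 3); no other remaining equation mentions S. Substituting into the earlier binding gives Q := branch(X, 2, 3).
Delete trivial equation 2 ≐ 2.
Delete trivial equation 2 ≐ 2.
Decompose app/2: 2 ≐ 2,  X ≐ true.
Delete trivial equation 2 ≐ 2.
Bind X := true. Substituting into the earlier bindings gives Q := branch(true, 2, 3), S := branch(true, 2, 3).
MGU = { Q ↦ branch(true, 2, 3), S ↦ branch(true, 2, 3), X ↦ true }, so S ↦ branch(true, 2, 3).

branch(true, 2, 3)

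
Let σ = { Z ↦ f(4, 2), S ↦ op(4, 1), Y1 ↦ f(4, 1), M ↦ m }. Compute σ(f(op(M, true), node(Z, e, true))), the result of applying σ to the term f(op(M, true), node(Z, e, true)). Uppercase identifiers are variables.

f(op(m, true), node(f(4, 2), e, true))

Replace each occurrence of Z with f(4, 2).
Replace each occurrence of M with m.
Result: f(op(m, true), node(f(4, 2), e, true)).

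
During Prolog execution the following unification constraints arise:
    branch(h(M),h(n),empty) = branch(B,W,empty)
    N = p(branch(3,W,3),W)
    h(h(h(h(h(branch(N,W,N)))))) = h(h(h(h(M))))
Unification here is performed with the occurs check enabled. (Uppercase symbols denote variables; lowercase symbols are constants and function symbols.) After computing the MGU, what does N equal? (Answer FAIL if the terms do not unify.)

Decompose branch/3: h(M) = B,  h(n) = W,  empty = empty.
Bind B := h(M); no other remaining equation mentions B.
Bind W := h(n); substituting into the 2 remaining equations that mention W gives: N = p(branch(3,h(n),3),h(n)),  h(h(h(h(h(branch(N,h(n),N)))))) = h(h(h(h(M)))).
Delete trivial equation empty = empty.
Bind N := p(branch(3,h(n),3),h(n)); substituting into the remaining equation gives: h(h(h(h(h(branch(p(branch(3,h(n),3),h(n)),h(n),p(branch(3,h(n),3),h(n)))))))) = h(h(h(h(M)))).
Decompose h/1: h(h(h(h(branch(p(branch(3,h(n),3),h(n)),h(n),p(branch(3,h(n),3),h(n))))))) = h(h(h(M))).
Decompose h/1: h(h(h(branch(p(branch(3,h(n),3),h(n)),h(n),p(branch(3,h(n),3),h(n)))))) = h(h(M)).
Decompose h/1: h(h(branch(p(branch(3,h(n),3),h(n)),h(n),p(branch(3,h(n),3),h(n))))) = h(M).
Decompose h/1: h(branch(p(branch(3,h(n),3),h(n)),h(n),p(branch(3,h(n),3),h(n)))) = M.
Bind M := h(branch(p(branch(3,h(n),3),h(n)),h(n),p(branch(3,h(n),3),h(n)))). Substituting into the earlier binding gives B := h(h(branch(p(branch(3,h(n),3),h(n)),h(n),p(branch(3,h(n),3),h(n))))).
MGU = { B ↦ h(h(branch(p(branch(3,h(n),3),h(n)),h(n),p(branch(3,h(n),3),h(n))))), W ↦ h(n), N ↦ p(branch(3,h(n),3),h(n)), M ↦ h(branch(p(branch(3,h(n),3),h(n)),h(n),p(branch(3,h(n),3),h(n)))) }, so N ↦ p(branch(3,h(n),3),h(n)).

p(branch(3,h(n),3),h(n))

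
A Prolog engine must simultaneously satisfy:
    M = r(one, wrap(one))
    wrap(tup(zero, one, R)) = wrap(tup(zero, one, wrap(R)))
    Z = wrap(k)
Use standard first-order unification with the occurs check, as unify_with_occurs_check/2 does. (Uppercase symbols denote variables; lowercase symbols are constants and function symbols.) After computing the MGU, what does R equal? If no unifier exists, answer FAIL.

FAIL

Bind M := r(one, wrap(one)); no other remaining equation mentions M.
Decompose wrap/1: tup(zero, one, R) = tup(zero, one, wrap(R)).
Decompose tup/3: zero = zero,  one = one,  R = wrap(R).
Delete trivial equation zero = zero.
Delete trivial equation one = one.
Occurs check fails: R occurs in wrap(R); the equation R = wrap(R) has no finite solution.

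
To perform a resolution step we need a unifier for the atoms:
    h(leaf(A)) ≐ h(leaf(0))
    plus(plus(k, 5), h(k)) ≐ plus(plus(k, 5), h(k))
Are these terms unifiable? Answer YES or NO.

Decompose h/1: leaf(A) ≐ leaf(0).
Decompose leaf/1: A ≐ 0.
Bind A := 0; no other remaining equation mentions A.
Delete trivial equation plus(plus(k, 5), h(k)) ≐ plus(plus(k, 5), h(k)).
No equations remain and no clash or occurs-check failure arose, so a unifier exists.

YES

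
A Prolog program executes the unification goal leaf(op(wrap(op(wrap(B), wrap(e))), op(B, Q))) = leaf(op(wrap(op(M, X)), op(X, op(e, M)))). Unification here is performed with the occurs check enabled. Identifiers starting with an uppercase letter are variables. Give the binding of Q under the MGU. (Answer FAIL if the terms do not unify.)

Decompose leaf/1: op(wrap(op(wrap(B), wrap(e))), op(B, Q)) = op(wrap(op(M, X)), op(X, op(e, M))).
Decompose op/2: wrap(op(wrap(B), wrap(e))) = wrap(op(M, X)),  op(B, Q) = op(X, op(e, M)).
Decompose wrap/1: op(wrap(B), wrap(e)) = op(M, X).
Decompose op/2: wrap(B) = M,  wrap(e) = X.
Bind M := wrap(B); substituting into the one remaining equation that mentions M gives: op(B, Q) = op(X, op(e, wrap(B))).
Bind X := wrap(e); substituting into the remaining equation gives: op(B, Q) = op(wrap(e), op(e, wrap(B))).
Decompose op/2: B = wrap(e),  Q = op(e, wrap(B)).
Bind B := wrap(e); substituting into the remaining equation gives: Q = op(e, wrap(wrap(e))). Substituting into the earlier binding gives M := wrap(wrap(e)).
Bind Q := op(e, wrap(wrap(e))).
MGU = { M -> wrap(wrap(e)), X -> wrap(e), B -> wrap(e), Q -> op(e, wrap(wrap(e))) }, so Q -> op(e, wrap(wrap(e))).

op(e, wrap(wrap(e)))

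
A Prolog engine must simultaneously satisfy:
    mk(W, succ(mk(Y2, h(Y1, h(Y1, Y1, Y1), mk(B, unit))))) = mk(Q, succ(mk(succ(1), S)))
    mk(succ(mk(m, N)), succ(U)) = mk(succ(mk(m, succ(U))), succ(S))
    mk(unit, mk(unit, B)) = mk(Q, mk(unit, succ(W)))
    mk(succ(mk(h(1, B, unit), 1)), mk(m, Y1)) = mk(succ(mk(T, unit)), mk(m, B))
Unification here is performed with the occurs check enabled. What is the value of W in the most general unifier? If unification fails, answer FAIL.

Decompose mk/2: W = Q,  succ(mk(Y2, h(Y1, h(Y1, Y1, Y1), mk(B, unit)))) = succ(mk(succ(1), S)).
Bind W := Q; substituting into the one remaining equation that mentions W gives: mk(unit, mk(unit, B)) = mk(Q, mk(unit, succ(Q))).
Decompose succ/1: mk(Y2, h(Y1, h(Y1, Y1, Y1), mk(B, unit))) = mk(succ(1), S).
Decompose mk/2: Y2 = succ(1),  h(Y1, h(Y1, Y1, Y1), mk(B, unit)) = S.
Bind Y2 := succ(1); no other remaining equation mentions Y2.
Bind S := h(Y1, h(Y1, Y1, Y1), mk(B, unit)); substituting into the one remaining equation that mentions S gives: mk(succ(mk(m, N)), succ(U)) = mk(succ(mk(m, succ(U))), succ(h(Y1, h(Y1, Y1, Y1), mk(B, unit)))).
Decompose mk/2: succ(mk(m, N)) = succ(mk(m, succ(U))),  succ(U) = succ(h(Y1, h(Y1, Y1, Y1), mk(B, unit))).
Decompose succ/1: mk(m, N) = mk(m, succ(U)).
Decompose mk/2: m = m,  N = succ(U).
Delete trivial equation m = m.
Bind N := succ(U); no other remaining equation mentions N.
Decompose succ/1: U = h(Y1, h(Y1, Y1, Y1), mk(B, unit)).
Bind U := h(Y1, h(Y1, Y1, Y1), mk(B, unit)); no other remaining equation mentions U. Substituting into the earlier binding gives N := succ(h(Y1, h(Y1, Y1, Y1), mk(B, unit))).
Decompose mk/2: unit = Q,  mk(unit, B) = mk(unit, succ(Q)).
Bind Q := unit; substituting into the one remaining equation that mentions Q gives: mk(unit, B) = mk(unit, succ(unit)). Substituting into the earlier binding gives W := unit.
Decompose mk/2: unit = unit,  B = succ(unit).
Delete trivial equation unit = unit.
Bind B := succ(unit); substituting into the remaining equation gives: mk(succ(mk(h(1, succ(unit), unit), 1)), mk(m, Y1)) = mk(succ(mk(T, unit)), mk(m, succ(unit))). Substituting into the earlier bindings gives S := h(Y1, h(Y1, Y1, Y1), mk(succ(unit), unit)), N := succ(h(Y1, h(Y1, Y1, Y1), mk(succ(unit), unit))), U := h(Y1, h(Y1, Y1, Y1), mk(succ(unit), unit)).
Decompose mk/2: succ(mk(h(1, succ(unit), unit), 1)) = succ(mk(T, unit)),  mk(m, Y1) = mk(m, succ(unit)).
Decompose succ/1: mk(h(1, succ(unit), unit), 1) = mk(T, unit).
Decompose mk/2: h(1, succ(unit), unit) = T,  1 = unit.
Bind T := h(1, succ(unit), unit); no other remaining equation mentions T.
Clash: constants 1 and unit differ; no unifier exists.

FAIL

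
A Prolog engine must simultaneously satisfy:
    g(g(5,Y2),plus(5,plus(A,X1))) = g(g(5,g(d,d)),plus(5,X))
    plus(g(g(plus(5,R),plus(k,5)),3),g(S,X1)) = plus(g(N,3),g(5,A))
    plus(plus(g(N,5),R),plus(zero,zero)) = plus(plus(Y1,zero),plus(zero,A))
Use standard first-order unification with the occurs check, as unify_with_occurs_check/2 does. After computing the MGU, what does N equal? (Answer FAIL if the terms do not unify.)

g(plus(5,zero),plus(k,5))

Decompose g/2: g(5,Y2) = g(5,g(d,d)),  plus(5,plus(A,X1)) = plus(5,X).
Decompose g/2: 5 = 5,  Y2 = g(d,d).
Delete trivial equation 5 = 5.
Bind Y2 := g(d,d); no other remaining equation mentions Y2.
Decompose plus/2: 5 = 5,  plus(A,X1) = X.
Delete trivial equation 5 = 5.
Bind X := plus(A,X1); no other remaining equation mentions X.
Decompose plus/2: g(g(plus(5,R),plus(k,5)),3) = g(N,3),  g(S,X1) = g(5,A).
Decompose g/2: g(plus(5,R),plus(k,5)) = N,  3 = 3.
Bind N := g(plus(5,R),plus(k,5)); substituting into the one remaining equation that mentions N gives: plus(plus(g(g(plus(5,R),plus(k,5)),5),R),plus(zero,zero)) = plus(plus(Y1,zero),plus(zero,A)).
Delete trivial equation 3 = 3.
Decompose g/2: S = 5,  X1 = A.
Bind S := 5; no other remaining equation mentions S.
Bind X1 := A; no other remaining equation mentions X1. Substituting into the earlier binding gives X := plus(A,A).
Decompose plus/2: plus(g(g(plus(5,R),plus(k,5)),5),R) = plus(Y1,zero),  plus(zero,zero) = plus(zero,A).
Decompose plus/2: g(g(plus(5,R),plus(k,5)),5) = Y1,  R = zero.
Bind Y1 := g(g(plus(5,R),plus(k,5)),5); no other remaining equation mentions Y1.
Bind R := zero; no other remaining equation mentions R. Substituting into the earlier bindings gives N := g(plus(5,zero),plus(k,5)), Y1 := g(g(plus(5,zero),plus(k,5)),5).
Decompose plus/2: zero = zero,  zero = A.
Delete trivial equation zero = zero.
Bind A := zero. Substituting into the earlier bindings gives X := plus(zero,zero), X1 := zero.
MGU = { Y2 -> g(d,d), X -> plus(zero,zero), N -> g(plus(5,zero),plus(k,5)), S -> 5, X1 -> zero, Y1 -> g(g(plus(5,zero),plus(k,5)),5), R -> zero, A -> zero }, so N -> g(plus(5,zero),plus(k,5)).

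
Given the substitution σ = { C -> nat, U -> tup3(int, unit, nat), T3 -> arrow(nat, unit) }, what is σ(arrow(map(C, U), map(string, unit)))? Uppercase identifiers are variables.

arrow(map(nat, tup3(int, unit, nat)), map(string, unit))

Replace each occurrence of C with nat.
Replace each occurrence of U with tup3(int, unit, nat).
Result: arrow(map(nat, tup3(int, unit, nat)), map(string, unit)).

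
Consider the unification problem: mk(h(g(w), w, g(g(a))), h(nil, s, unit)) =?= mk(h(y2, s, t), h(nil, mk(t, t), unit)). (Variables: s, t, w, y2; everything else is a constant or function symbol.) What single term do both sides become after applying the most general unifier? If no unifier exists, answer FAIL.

mk(h(g(mk(g(g(a)), g(g(a)))), mk(g(g(a)), g(g(a))), g(g(a))), h(nil, mk(g(g(a)), g(g(a))), unit))

Decompose mk/2: h(g(w), w, g(g(a))) =?= h(y2, s, t),  h(nil, s, unit) =?= h(nil, mk(t, t), unit).
Decompose h/3: g(w) =?= y2,  w =?= s,  g(g(a)) =?= t.
Bind y2 := g(w); no other remaining equation mentions y2.
Bind w := s; no other remaining equation mentions w. Substituting into the earlier binding gives y2 := g(s).
Bind t := g(g(a)); substituting into the remaining equation gives: h(nil, s, unit) =?= h(nil, mk(g(g(a)), g(g(a))), unit).
Decompose h/3: nil =?= nil,  s =?= mk(g(g(a)), g(g(a))),  unit =?= unit.
Delete trivial equation nil =?= nil.
Bind s := mk(g(g(a)), g(g(a))); no other remaining equation mentions s. Substituting into the earlier bindings gives y2 := g(mk(g(g(a)), g(g(a)))), w := mk(g(g(a)), g(g(a))).
Delete trivial equation unit =?= unit.
Applying the MGU to either side gives mk(h(g(mk(g(g(a)), g(g(a)))), mk(g(g(a)), g(g(a))), g(g(a))), h(nil, mk(g(g(a)), g(g(a))), unit)).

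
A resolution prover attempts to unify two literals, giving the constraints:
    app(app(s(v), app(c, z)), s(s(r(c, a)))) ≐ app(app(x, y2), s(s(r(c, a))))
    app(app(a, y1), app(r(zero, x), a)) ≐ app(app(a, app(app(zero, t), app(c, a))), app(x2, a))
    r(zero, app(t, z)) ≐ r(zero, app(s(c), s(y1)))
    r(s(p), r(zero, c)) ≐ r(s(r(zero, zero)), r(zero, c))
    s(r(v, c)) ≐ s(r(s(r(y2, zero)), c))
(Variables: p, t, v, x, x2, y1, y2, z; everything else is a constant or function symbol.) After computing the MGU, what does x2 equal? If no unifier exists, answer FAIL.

Decompose app/2: app(s(v), app(c, z)) ≐ app(x, y2),  s(s(r(c, a))) ≐ s(s(r(c, a))).
Decompose app/2: s(v) ≐ x,  app(c, z) ≐ y2.
Bind x := s(v); substituting into the one remaining equation that mentions x gives: app(app(a, y1), app(r(zero, s(v)), a)) ≐ app(app(a, app(app(zero, t), app(c, a))), app(x2, a)).
Bind y2 := app(c, z); substituting into the one remaining equation that mentions y2 gives: s(r(v, c)) ≐ s(r(s(r(app(c, z), zero)), c)).
Delete trivial equation s(s(r(c, a))) ≐ s(s(r(c, a))).
Decompose app/2: app(a, y1) ≐ app(a, app(app(zero, t), app(c, a))),  app(r(zero, s(v)), a) ≐ app(x2, a).
Decompose app/2: a ≐ a,  y1 ≐ app(app(zero, t), app(c, a)).
Delete trivial equation a ≐ a.
Bind y1 := app(app(zero, t), app(c, a)); substituting into the one remaining equation that mentions y1 gives: r(zero, app(t, z)) ≐ r(zero, app(s(c), s(app(app(zero, t), app(c, a))))).
Decompose app/2: r(zero, s(v)) ≐ x2,  a ≐ a.
Bind x2 := r(zero, s(v)); no other remaining equation mentions x2.
Delete trivial equation a ≐ a.
Decompose r/2: zero ≐ zero,  app(t, z) ≐ app(s(c), s(app(app(zero, t), app(c, a)))).
Delete trivial equation zero ≐ zero.
Decompose app/2: t ≐ s(c),  z ≐ s(app(app(zero, t), app(c, a))).
Bind t := s(c); substituting into the one remaining equation that mentions t gives: z ≐ s(app(app(zero, s(c)), app(c, a))). Substituting into the earlier binding gives y1 := app(app(zero, s(c)), app(c, a)).
Bind z := s(app(app(zero, s(c)), app(c, a))); substituting into the one remaining equation that mentions z gives: s(r(v, c)) ≐ s(r(s(r(app(c, s(app(app(zero, s(c)), app(c, a)))), zero)), c)). Substituting into the earlier binding gives y2 := app(c, s(app(app(zero, s(c)), app(c, a)))).
Decompose r/2: s(p) ≐ s(r(zero, zero)),  r(zero, c) ≐ r(zero, c).
Decompose s/1: p ≐ r(zero, zero).
Bind p := r(zero, zero); no other remaining equation mentions p.
Delete trivial equation r(zero, c) ≐ r(zero, c).
Decompose s/1: r(v, c) ≐ r(s(r(app(c, s(app(app(zero, s(c)), app(c, a)))), zero)), c).
Decompose r/2: v ≐ s(r(app(c, s(app(app(zero, s(c)), app(c, a)))), zero)),  c ≐ c.
Bind v := s(r(app(c, s(app(app(zero, s(c)), app(c, a)))), zero)); no other remaining equation mentions v. Substituting into the earlier bindings gives x := s(s(r(app(c, s(app(app(zero, s(c)), app(c, a)))), zero))), x2 := r(zero, s(s(r(app(c, s(app(app(zero, s(c)), app(c, a)))), zero)))).
Delete trivial equation c ≐ c.
MGU = { x := s(s(r(app(c, s(app(app(zero, s(c)), app(c, a)))), zero))), y2 := app(c, s(app(app(zero, s(c)), app(c, a)))), y1 := app(app(zero, s(c)), app(c, a)), x2 := r(zero, s(s(r(app(c, s(app(app(zero, s(c)), app(c, a)))), zero)))), t := s(c), z := s(app(app(zero, s(c)), app(c, a))), p := r(zero, zero), v := s(r(app(c, s(app(app(zero, s(c)), app(c, a)))), zero)) }, so x2 := r(zero, s(s(r(app(c, s(app(app(zero, s(c)), app(c, a)))), zero)))).

r(zero, s(s(r(app(c, s(app(app(zero, s(c)), app(c, a)))), zero))))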